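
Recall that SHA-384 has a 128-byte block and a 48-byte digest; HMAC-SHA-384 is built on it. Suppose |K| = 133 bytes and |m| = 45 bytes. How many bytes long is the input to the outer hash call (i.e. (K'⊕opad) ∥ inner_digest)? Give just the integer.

Key is 133 > 128 bytes, so it is hashed to 48 bytes then zero-padded to 128: |K'| = 128.
Outer input = (K'⊕opad) ∥ H(inner) → 128 + 48 = 176 bytes.

176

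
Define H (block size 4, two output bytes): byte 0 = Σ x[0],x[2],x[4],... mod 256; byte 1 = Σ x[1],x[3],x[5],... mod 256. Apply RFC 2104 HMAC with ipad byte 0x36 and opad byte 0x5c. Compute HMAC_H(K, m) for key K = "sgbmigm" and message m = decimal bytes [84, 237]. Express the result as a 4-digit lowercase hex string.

Key "sgbmigm" = 73 67 62 6d 69 67 6d is 7 bytes > B = 4, so hash it first: H(key) = ab 3b, then zero-pad to 4 bytes: K' = ab 3b 00 00.
K' ⊕ ipad = 9d 0d 36 36.  K' ⊕ opad = f7 67 5c 5c.
Inner input = (K'⊕ipad) ∥ m = 9d 0d 36 36 ∥ 54 ed.
Inner hash: even-index sum = 295 mod 256 = 39; odd-index sum = 304 mod 256 = 48 → 27 30.
Outer input = (K'⊕opad) ∥ inner = f7 67 5c 5c ∥ 27 30.
Outer hash (tag): even-index sum = 378 mod 256 = 122; odd-index sum = 243 mod 256 = 243 → 7a f3.

7af3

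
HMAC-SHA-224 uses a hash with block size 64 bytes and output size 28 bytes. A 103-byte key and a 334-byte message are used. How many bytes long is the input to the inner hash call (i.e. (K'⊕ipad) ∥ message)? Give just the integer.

Key is 103 > 64 bytes, so it is hashed to 28 bytes then zero-padded to 64: |K'| = 64.
Inner input = (K'⊕ipad) ∥ m → 64 + 334 = 398 bytes.

398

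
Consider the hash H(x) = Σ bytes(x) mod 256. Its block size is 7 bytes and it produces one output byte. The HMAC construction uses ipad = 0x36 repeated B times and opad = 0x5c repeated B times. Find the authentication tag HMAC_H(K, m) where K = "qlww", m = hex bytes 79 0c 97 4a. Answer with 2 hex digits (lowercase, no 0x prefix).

Key "qlww" = 71 6c 77 77 is 4 bytes ≤ B = 7; zero-pad to 7 bytes: K' = 71 6c 77 77 00 00 00.
K' ⊕ ipad = 47 5a 41 41 36 36 36.  K' ⊕ opad = 2d 30 2b 2b 5c 5c 5c.
Inner input = (K'⊕ipad) ∥ m = 47 5a 41 41 36 36 36 ∥ 79 0c 97 4a.
Inner hash: sum = 71+90+65+65+54+54+54+121+12+151+74 = 811; mod 256 = 43 → 2b.
Outer input = (K'⊕opad) ∥ inner = 2d 30 2b 2b 5c 5c 5c ∥ 2b.
Outer hash (tag): sum = 45+48+43+43+92+92+92+43 = 498; mod 256 = 242 → f2.

f2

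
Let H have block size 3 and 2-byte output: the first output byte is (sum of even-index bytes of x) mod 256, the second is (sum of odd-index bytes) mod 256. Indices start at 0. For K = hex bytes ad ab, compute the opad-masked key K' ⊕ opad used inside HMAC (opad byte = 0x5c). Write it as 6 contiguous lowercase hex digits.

Key hex bytes ad ab is 2 bytes ≤ B = 3; zero-pad to 3 bytes: K' = ad ab 00.
XOR each byte with 0x5c: ad⊕5c=f1, ab⊕5c=f7, 00⊕5c=5c.

f1f75c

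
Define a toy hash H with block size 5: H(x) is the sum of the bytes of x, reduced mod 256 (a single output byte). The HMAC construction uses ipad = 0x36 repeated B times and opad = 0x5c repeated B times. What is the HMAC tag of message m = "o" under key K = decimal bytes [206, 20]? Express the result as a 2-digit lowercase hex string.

Key decimal bytes [206, 20] = ce 14 is 2 bytes ≤ B = 5; zero-pad to 5 bytes: K' = ce 14 00 00 00.
K' ⊕ ipad = f8 22 36 36 36.  K' ⊕ opad = 92 48 5c 5c 5c.
Inner input = (K'⊕ipad) ∥ m = f8 22 36 36 36 ∥ 6f.
Inner hash: sum = 248+34+54+54+54+111 = 555; mod 256 = 43 → 2b.
Outer input = (K'⊕opad) ∥ inner = 92 48 5c 5c 5c ∥ 2b.
Outer hash (tag): sum = 146+72+92+92+92+43 = 537; mod 256 = 25 → 19.

19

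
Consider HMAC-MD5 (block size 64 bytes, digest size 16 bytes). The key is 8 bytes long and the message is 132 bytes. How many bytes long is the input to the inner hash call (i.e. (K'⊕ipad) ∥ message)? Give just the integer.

Key is 8 ≤ 64 bytes, zero-padded: |K'| = 64.
Inner input = (K'⊕ipad) ∥ m → 64 + 132 = 196 bytes.

196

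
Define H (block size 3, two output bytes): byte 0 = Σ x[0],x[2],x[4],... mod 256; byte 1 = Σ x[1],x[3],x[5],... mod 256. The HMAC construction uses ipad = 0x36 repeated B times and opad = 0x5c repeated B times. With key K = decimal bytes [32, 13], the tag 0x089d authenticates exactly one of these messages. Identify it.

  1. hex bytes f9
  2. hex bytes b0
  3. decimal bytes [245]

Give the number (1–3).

3

Key decimal bytes [32, 13] = 20 0d is 2 bytes ≤ B = 3; zero-pad to 3 bytes: K' = 20 0d 00.
K' ⊕ ipad = 16 3b 36; K' ⊕ opad = 7c 51 5c.
m1: inner = H(16 3b 36 f9) = 4c 34; tag = H(7c 51 5c 4c 34) = 0c9d
m2: inner = H(16 3b 36 b0) = 4c eb; tag = H(7c 51 5c 4c eb) = c39d
m3: inner = H(16 3b 36 f5) = 4c 30; tag = H(7c 51 5c 4c 30) = 089d ← matches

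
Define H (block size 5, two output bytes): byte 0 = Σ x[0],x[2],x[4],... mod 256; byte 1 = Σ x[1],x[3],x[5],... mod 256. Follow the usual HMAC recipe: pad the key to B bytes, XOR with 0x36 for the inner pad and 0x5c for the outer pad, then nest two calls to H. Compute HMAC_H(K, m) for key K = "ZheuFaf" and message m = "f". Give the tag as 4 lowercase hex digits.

Key "ZheuFaf" = 5a 68 65 75 46 61 66 is 7 bytes > B = 5, so hash it first: H(key) = 6b 3e, then zero-pad to 5 bytes: K' = 6b 3e 00 00 00.
K' ⊕ ipad = 5d 08 36 36 36.  K' ⊕ opad = 37 62 5c 5c 5c.
Inner input = (K'⊕ipad) ∥ m = 5d 08 36 36 36 ∥ 66.
Inner hash: even-index sum = 201 mod 256 = 201; odd-index sum = 164 mod 256 = 164 → c9 a4.
Outer input = (K'⊕opad) ∥ inner = 37 62 5c 5c 5c ∥ c9 a4.
Outer hash (tag): even-index sum = 403 mod 256 = 147; odd-index sum = 391 mod 256 = 135 → 93 87.

9387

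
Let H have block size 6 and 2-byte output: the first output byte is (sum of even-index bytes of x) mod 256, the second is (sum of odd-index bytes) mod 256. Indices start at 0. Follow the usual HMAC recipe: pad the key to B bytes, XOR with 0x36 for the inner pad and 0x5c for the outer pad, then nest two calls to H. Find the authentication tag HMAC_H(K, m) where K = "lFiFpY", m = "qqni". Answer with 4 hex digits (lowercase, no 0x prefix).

6f62

Key "lFiFpY" = 6c 46 69 46 70 59 is exactly B = 6 bytes: K' = 6c 46 69 46 70 59.
K' ⊕ ipad = 5a 70 5f 70 46 6f.  K' ⊕ opad = 30 1a 35 1a 2c 05.
Inner input = (K'⊕ipad) ∥ m = 5a 70 5f 70 46 6f ∥ 71 71 6e 69.
Inner hash: even-index sum = 478 mod 256 = 222; odd-index sum = 553 mod 256 = 41 → de 29.
Outer input = (K'⊕opad) ∥ inner = 30 1a 35 1a 2c 05 ∥ de 29.
Outer hash (tag): even-index sum = 367 mod 256 = 111; odd-index sum = 98 mod 256 = 98 → 6f 62.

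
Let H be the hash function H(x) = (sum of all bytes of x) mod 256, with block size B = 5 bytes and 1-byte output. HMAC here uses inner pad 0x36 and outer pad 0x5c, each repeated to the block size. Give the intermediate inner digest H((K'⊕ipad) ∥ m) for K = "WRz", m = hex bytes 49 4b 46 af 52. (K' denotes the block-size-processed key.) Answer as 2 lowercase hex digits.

Key "WRz" = 57 52 7a is 3 bytes ≤ B = 5; zero-pad to 5 bytes: K' = 57 52 7a 00 00.
K' ⊕ ipad = 61 64 4c 36 36.
Inner input = 61 64 4c 36 36 ∥ 49 4b 46 af 52.
Inner hash: sum = 97+100+76+54+54+73+75+70+175+82 = 856; mod 256 = 88 → 58.

58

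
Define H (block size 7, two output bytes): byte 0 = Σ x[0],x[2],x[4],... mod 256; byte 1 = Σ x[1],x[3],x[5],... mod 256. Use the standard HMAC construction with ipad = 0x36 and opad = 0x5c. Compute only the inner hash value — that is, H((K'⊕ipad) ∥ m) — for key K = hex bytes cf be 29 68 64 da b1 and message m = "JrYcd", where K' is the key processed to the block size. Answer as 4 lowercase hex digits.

Key hex bytes cf be 29 68 64 da b1 is exactly B = 7 bytes: K' = cf be 29 68 64 da b1.
K' ⊕ ipad = f9 88 1f 5e 52 ec 87.
Inner input = f9 88 1f 5e 52 ec 87 ∥ 4a 72 59 63 64.
Inner hash: even-index sum = 710 mod 256 = 198; odd-index sum = 729 mod 256 = 217 → c6 d9.

c6d9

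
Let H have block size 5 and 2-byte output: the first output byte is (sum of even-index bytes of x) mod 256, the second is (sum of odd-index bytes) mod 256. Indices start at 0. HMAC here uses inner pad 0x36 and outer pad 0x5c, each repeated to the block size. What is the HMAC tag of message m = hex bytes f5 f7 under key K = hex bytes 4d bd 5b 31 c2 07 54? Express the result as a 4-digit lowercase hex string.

88f0

Key hex bytes 4d bd 5b 31 c2 07 54 is 7 bytes > B = 5, so hash it first: H(key) = be f5, then zero-pad to 5 bytes: K' = be f5 00 00 00.
K' ⊕ ipad = 88 c3 36 36 36.  K' ⊕ opad = e2 a9 5c 5c 5c.
Inner input = (K'⊕ipad) ∥ m = 88 c3 36 36 36 ∥ f5 f7.
Inner hash: even-index sum = 491 mod 256 = 235; odd-index sum = 494 mod 256 = 238 → eb ee.
Outer input = (K'⊕opad) ∥ inner = e2 a9 5c 5c 5c ∥ eb ee.
Outer hash (tag): even-index sum = 648 mod 256 = 136; odd-index sum = 496 mod 256 = 240 → 88 f0.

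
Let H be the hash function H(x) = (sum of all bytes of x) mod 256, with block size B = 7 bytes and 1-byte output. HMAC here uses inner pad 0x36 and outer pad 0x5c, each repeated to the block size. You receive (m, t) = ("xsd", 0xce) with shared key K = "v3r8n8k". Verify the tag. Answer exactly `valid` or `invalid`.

Key "v3r8n8k" = 76 33 72 38 6e 38 6b is exactly B = 7 bytes: K' = 76 33 72 38 6e 38 6b.
K' ⊕ ipad = 40 05 44 0e 58 0e 5d; K' ⊕ opad = 2a 6f 2e 64 32 64 37.
Inner hash: sum = 64+5+68+14+88+14+93+120+115+100 = 681; mod 256 = 169 → a9.
Outer hash (recomputed tag): sum = 42+111+46+100+50+100+55+169 = 673; mod 256 = 161 → a1.
Recomputed tag = a1; claimed = ce → mismatch.

invalid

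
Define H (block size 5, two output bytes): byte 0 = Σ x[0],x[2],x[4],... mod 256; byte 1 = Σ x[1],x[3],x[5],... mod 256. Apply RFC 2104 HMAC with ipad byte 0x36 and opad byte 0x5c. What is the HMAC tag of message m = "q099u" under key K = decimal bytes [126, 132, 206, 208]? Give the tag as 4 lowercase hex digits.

Key decimal bytes [126, 132, 206, 208] = 7e 84 ce d0 is 4 bytes ≤ B = 5; zero-pad to 5 bytes: K' = 7e 84 ce d0 00.
K' ⊕ ipad = 48 b2 f8 e6 36.  K' ⊕ opad = 22 d8 92 8c 5c.
Inner input = (K'⊕ipad) ∥ m = 48 b2 f8 e6 36 ∥ 71 30 39 39 75.
Inner hash: even-index sum = 479 mod 256 = 223; odd-index sum = 695 mod 256 = 183 → df b7.
Outer input = (K'⊕opad) ∥ inner = 22 d8 92 8c 5c ∥ df b7.
Outer hash (tag): even-index sum = 455 mod 256 = 199; odd-index sum = 579 mod 256 = 67 → c7 43.

c743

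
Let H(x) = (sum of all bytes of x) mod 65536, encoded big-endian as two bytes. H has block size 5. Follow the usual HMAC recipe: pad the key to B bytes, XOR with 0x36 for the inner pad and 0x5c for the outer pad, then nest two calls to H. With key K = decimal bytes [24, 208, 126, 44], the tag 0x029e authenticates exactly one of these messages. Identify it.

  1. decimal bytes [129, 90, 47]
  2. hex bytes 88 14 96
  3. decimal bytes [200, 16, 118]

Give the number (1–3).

2

Key decimal bytes [24, 208, 126, 44] = 18 d0 7e 2c is 4 bytes ≤ B = 5; zero-pad to 5 bytes: K' = 18 d0 7e 2c 00.
K' ⊕ ipad = 2e e6 48 1a 36; K' ⊕ opad = 44 8c 22 70 5c.
m1: inner = H(2e e6 48 1a 36 81 5a 2f) = 02 b6; tag = H(44 8c 22 70 5c 02 b6) = 0276
m2: inner = H(2e e6 48 1a 36 88 14 96) = 02 de; tag = H(44 8c 22 70 5c 02 de) = 029e ← matches
m3: inner = H(2e e6 48 1a 36 c8 10 76) = 02 fa; tag = H(44 8c 22 70 5c 02 fa) = 02ba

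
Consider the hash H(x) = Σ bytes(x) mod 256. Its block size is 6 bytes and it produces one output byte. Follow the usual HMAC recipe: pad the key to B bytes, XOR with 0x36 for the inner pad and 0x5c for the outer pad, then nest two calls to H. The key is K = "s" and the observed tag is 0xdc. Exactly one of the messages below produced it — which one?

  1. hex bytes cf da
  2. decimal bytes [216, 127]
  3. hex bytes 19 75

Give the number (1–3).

Key "s" = 73 is 1 byte ≤ B = 6; zero-pad to 6 bytes: K' = 73 00 00 00 00 00.
K' ⊕ ipad = 45 36 36 36 36 36; K' ⊕ opad = 2f 5c 5c 5c 5c 5c.
m1: inner = H(45 36 36 36 36 36 cf da) = fc; tag = H(2f 5c 5c 5c 5c 5c fc) = f7
m2: inner = H(45 36 36 36 36 36 d8 7f) = aa; tag = H(2f 5c 5c 5c 5c 5c aa) = a5
m3: inner = H(45 36 36 36 36 36 19 75) = e1; tag = H(2f 5c 5c 5c 5c 5c e1) = dc ← matches

3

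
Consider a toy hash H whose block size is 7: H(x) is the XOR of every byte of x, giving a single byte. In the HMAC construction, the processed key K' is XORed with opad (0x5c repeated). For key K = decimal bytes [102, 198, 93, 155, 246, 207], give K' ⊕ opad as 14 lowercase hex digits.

3a9a01c7aa935c

Key decimal bytes [102, 198, 93, 155, 246, 207] = 66 c6 5d 9b f6 cf is 6 bytes ≤ B = 7; zero-pad to 7 bytes: K' = 66 c6 5d 9b f6 cf 00.
XOR each byte with 0x5c: 66⊕5c=3a, c6⊕5c=9a, 5d⊕5c=01, 9b⊕5c=c7, f6⊕5c=aa, cf⊕5c=93, 00⊕5c=5c.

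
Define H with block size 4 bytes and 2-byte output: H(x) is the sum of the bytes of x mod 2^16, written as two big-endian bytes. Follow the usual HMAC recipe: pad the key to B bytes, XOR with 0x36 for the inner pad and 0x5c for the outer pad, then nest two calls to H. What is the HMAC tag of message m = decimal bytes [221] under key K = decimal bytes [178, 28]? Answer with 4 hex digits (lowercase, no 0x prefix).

02de

Key decimal bytes [178, 28] = b2 1c is 2 bytes ≤ B = 4; zero-pad to 4 bytes: K' = b2 1c 00 00.
K' ⊕ ipad = 84 2a 36 36.  K' ⊕ opad = ee 40 5c 5c.
Inner input = (K'⊕ipad) ∥ m = 84 2a 36 36 ∥ dd.
Inner hash: sum = 132+42+54+54+221 = 503 → 01 f7.
Outer input = (K'⊕opad) ∥ inner = ee 40 5c 5c ∥ 01 f7.
Outer hash (tag): sum = 238+64+92+92+1+247 = 734 → 02 de.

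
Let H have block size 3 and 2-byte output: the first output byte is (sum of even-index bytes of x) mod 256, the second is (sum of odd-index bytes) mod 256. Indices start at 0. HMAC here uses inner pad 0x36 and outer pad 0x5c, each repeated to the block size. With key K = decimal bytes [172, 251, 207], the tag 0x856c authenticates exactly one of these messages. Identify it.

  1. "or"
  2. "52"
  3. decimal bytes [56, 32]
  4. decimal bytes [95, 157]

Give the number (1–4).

Key decimal bytes [172, 251, 207] = ac fb cf is exactly B = 3 bytes: K' = ac fb cf.
K' ⊕ ipad = 9a cd f9; K' ⊕ opad = f0 a7 93.
m1: inner = H(9a cd f9 6f 72) = 05 3c; tag = H(f0 a7 93 05 3c) = bfac
m2: inner = H(9a cd f9 35 32) = c5 02; tag = H(f0 a7 93 c5 02) = 856c ← matches
m3: inner = H(9a cd f9 38 20) = b3 05; tag = H(f0 a7 93 b3 05) = 885a
m4: inner = H(9a cd f9 5f 9d) = 30 2c; tag = H(f0 a7 93 30 2c) = afd7

2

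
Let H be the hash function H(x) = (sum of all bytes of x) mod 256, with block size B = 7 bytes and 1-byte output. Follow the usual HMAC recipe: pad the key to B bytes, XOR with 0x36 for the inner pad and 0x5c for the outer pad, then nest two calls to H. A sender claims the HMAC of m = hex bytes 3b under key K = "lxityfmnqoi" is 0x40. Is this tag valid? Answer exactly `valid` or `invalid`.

invalid

Key "lxityfmnqoi" = 6c 78 69 74 79 66 6d 6e 71 6f 69 is 11 bytes > B = 7, so hash it first: H(key) = c4, then zero-pad to 7 bytes: K' = c4 00 00 00 00 00 00.
K' ⊕ ipad = f2 36 36 36 36 36 36; K' ⊕ opad = 98 5c 5c 5c 5c 5c 5c.
Inner hash: sum = 242+54+54+54+54+54+54+59 = 625; mod 256 = 113 → 71.
Outer hash (recomputed tag): sum = 152+92+92+92+92+92+92+113 = 817; mod 256 = 49 → 31.
Recomputed tag = 31; claimed = 40 → mismatch.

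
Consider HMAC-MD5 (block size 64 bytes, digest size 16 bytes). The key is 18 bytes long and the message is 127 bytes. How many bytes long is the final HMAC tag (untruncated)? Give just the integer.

16

The tag is one MD5 digest: 16 bytes.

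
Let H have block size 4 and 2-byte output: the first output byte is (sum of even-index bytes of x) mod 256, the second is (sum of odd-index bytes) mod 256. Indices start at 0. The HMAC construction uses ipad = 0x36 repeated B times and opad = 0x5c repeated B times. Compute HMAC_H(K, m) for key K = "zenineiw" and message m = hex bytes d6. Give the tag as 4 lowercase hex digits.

d424

Key "zenineiw" = 7a 65 6e 69 6e 65 69 77 is 8 bytes > B = 4, so hash it first: H(key) = bf aa, then zero-pad to 4 bytes: K' = bf aa 00 00.
K' ⊕ ipad = 89 9c 36 36.  K' ⊕ opad = e3 f6 5c 5c.
Inner input = (K'⊕ipad) ∥ m = 89 9c 36 36 ∥ d6.
Inner hash: even-index sum = 405 mod 256 = 149; odd-index sum = 210 mod 256 = 210 → 95 d2.
Outer input = (K'⊕opad) ∥ inner = e3 f6 5c 5c ∥ 95 d2.
Outer hash (tag): even-index sum = 468 mod 256 = 212; odd-index sum = 548 mod 256 = 36 → d4 24.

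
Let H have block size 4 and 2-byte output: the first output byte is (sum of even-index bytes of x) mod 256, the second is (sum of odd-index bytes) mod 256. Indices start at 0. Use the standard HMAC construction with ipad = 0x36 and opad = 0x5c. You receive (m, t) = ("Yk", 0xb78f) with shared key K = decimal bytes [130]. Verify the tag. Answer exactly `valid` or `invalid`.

Key decimal bytes [130] = 82 is 1 byte ≤ B = 4; zero-pad to 4 bytes: K' = 82 00 00 00.
K' ⊕ ipad = b4 36 36 36; K' ⊕ opad = de 5c 5c 5c.
Inner hash: even-index sum = 323 mod 256 = 67; odd-index sum = 215 mod 256 = 215 → 43 d7.
Outer hash (recomputed tag): even-index sum = 381 mod 256 = 125; odd-index sum = 399 mod 256 = 143 → 7d 8f.
Recomputed tag = 7d8f; claimed = b78f → mismatch.

invalid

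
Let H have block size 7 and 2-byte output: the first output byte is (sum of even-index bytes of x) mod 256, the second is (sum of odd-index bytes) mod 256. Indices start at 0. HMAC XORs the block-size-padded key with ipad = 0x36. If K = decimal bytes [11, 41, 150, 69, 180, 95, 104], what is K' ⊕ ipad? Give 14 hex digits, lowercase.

Key decimal bytes [11, 41, 150, 69, 180, 95, 104] = 0b 29 96 45 b4 5f 68 is exactly B = 7 bytes: K' = 0b 29 96 45 b4 5f 68.
XOR each byte with 0x36: 0b⊕36=3d, 29⊕36=1f, 96⊕36=a0, 45⊕36=73, b4⊕36=82, 5f⊕36=69, 68⊕36=5e.

3d1fa07382695e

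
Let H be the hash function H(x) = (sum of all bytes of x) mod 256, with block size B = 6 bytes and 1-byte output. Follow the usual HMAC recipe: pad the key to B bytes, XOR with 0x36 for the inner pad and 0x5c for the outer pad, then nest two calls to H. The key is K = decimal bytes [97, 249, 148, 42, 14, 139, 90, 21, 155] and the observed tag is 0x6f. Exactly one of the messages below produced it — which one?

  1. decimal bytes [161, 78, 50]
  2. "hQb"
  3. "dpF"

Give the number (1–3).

Key decimal bytes [97, 249, 148, 42, 14, 139, 90, 21, 155] = 61 f9 94 2a 0e 8b 5a 15 9b is 9 bytes > B = 6, so hash it first: H(key) = bb, then zero-pad to 6 bytes: K' = bb 00 00 00 00 00.
K' ⊕ ipad = 8d 36 36 36 36 36; K' ⊕ opad = e7 5c 5c 5c 5c 5c.
m1: inner = H(8d 36 36 36 36 36 a1 4e 32) = bc; tag = H(e7 5c 5c 5c 5c 5c bc) = 6f ← matches
m2: inner = H(8d 36 36 36 36 36 68 51 62) = b6; tag = H(e7 5c 5c 5c 5c 5c b6) = 69
m3: inner = H(8d 36 36 36 36 36 64 70 46) = b5; tag = H(e7 5c 5c 5c 5c 5c b5) = 68

1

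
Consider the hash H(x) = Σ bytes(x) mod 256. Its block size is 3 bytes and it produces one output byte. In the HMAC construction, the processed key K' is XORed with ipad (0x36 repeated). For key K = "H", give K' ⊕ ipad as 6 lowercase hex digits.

Key "H" = 48 is 1 byte ≤ B = 3; zero-pad to 3 bytes: K' = 48 00 00.
XOR each byte with 0x36: 48⊕36=7e, 00⊕36=36, 00⊕36=36.

7e3636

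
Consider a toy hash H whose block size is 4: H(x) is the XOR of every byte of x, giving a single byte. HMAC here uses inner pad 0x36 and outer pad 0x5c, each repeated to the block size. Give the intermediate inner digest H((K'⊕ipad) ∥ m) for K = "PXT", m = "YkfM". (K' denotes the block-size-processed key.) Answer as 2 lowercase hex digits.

Key "PXT" = 50 58 54 is 3 bytes ≤ B = 4; zero-pad to 4 bytes: K' = 50 58 54 00.
K' ⊕ ipad = 66 6e 62 36.
Inner input = 66 6e 62 36 ∥ 59 6b 66 4d.
Inner hash: XOR 66⊕6e⊕62⊕36⊕59⊕6b⊕66⊕4d = 45.

45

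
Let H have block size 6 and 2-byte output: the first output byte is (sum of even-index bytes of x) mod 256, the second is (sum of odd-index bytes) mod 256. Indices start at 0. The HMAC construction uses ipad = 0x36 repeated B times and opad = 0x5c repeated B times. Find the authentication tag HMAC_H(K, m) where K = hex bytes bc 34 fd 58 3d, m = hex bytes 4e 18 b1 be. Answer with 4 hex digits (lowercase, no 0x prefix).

4144

Key hex bytes bc 34 fd 58 3d is 5 bytes ≤ B = 6; zero-pad to 6 bytes: K' = bc 34 fd 58 3d 00.
K' ⊕ ipad = 8a 02 cb 6e 0b 36.  K' ⊕ opad = e0 68 a1 04 61 5c.
Inner input = (K'⊕ipad) ∥ m = 8a 02 cb 6e 0b 36 ∥ 4e 18 b1 be.
Inner hash: even-index sum = 607 mod 256 = 95; odd-index sum = 380 mod 256 = 124 → 5f 7c.
Outer input = (K'⊕opad) ∥ inner = e0 68 a1 04 61 5c ∥ 5f 7c.
Outer hash (tag): even-index sum = 577 mod 256 = 65; odd-index sum = 324 mod 256 = 68 → 41 44.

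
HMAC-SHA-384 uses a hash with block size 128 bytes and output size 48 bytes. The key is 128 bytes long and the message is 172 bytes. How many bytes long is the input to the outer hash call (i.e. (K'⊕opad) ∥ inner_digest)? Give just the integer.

Key is 128 ≤ 128 bytes, zero-padded: |K'| = 128.
Outer input = (K'⊕opad) ∥ H(inner) → 128 + 48 = 176 bytes.

176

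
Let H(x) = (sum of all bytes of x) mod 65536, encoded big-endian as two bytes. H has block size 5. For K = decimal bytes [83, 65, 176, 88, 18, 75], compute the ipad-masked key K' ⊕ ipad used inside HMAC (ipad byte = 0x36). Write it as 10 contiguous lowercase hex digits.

37cf363636

Key decimal bytes [83, 65, 176, 88, 18, 75] = 53 41 b0 58 12 4b is 6 bytes > B = 5, so hash it first: H(key) = 01 f9, then zero-pad to 5 bytes: K' = 01 f9 00 00 00.
XOR each byte with 0x36: 01⊕36=37, f9⊕36=cf, 00⊕36=36, 00⊕36=36, 00⊕36=36.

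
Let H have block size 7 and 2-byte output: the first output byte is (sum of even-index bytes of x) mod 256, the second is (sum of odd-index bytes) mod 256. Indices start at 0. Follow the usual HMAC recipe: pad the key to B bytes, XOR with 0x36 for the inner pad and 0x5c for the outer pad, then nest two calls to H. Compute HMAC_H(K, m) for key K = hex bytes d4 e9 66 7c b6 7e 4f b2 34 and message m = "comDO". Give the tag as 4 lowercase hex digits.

Key hex bytes d4 e9 66 7c b6 7e 4f b2 34 is 9 bytes > B = 7, so hash it first: H(key) = 73 95, then zero-pad to 7 bytes: K' = 73 95 00 00 00 00 00.
K' ⊕ ipad = 45 a3 36 36 36 36 36.  K' ⊕ opad = 2f c9 5c 5c 5c 5c 5c.
Inner input = (K'⊕ipad) ∥ m = 45 a3 36 36 36 36 36 ∥ 63 6f 6d 44 4f.
Inner hash: even-index sum = 410 mod 256 = 154; odd-index sum = 558 mod 256 = 46 → 9a 2e.
Outer input = (K'⊕opad) ∥ inner = 2f c9 5c 5c 5c 5c 5c ∥ 9a 2e.
Outer hash (tag): even-index sum = 369 mod 256 = 113; odd-index sum = 539 mod 256 = 27 → 71 1b.

711b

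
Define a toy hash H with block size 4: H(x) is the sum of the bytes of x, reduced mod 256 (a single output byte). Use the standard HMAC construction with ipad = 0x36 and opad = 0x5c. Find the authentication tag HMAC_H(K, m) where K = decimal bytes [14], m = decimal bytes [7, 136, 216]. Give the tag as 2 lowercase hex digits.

a7

Key decimal bytes [14] = 0e is 1 byte ≤ B = 4; zero-pad to 4 bytes: K' = 0e 00 00 00.
K' ⊕ ipad = 38 36 36 36.  K' ⊕ opad = 52 5c 5c 5c.
Inner input = (K'⊕ipad) ∥ m = 38 36 36 36 ∥ 07 88 d8.
Inner hash: sum = 56+54+54+54+7+136+216 = 577; mod 256 = 65 → 41.
Outer input = (K'⊕opad) ∥ inner = 52 5c 5c 5c ∥ 41.
Outer hash (tag): sum = 82+92+92+92+65 = 423; mod 256 = 167 → a7.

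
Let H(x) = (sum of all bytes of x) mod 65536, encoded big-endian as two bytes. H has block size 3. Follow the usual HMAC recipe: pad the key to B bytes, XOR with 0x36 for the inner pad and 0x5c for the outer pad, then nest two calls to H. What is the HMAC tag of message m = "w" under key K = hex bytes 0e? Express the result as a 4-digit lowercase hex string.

Key hex bytes 0e is 1 byte ≤ B = 3; zero-pad to 3 bytes: K' = 0e 00 00.
K' ⊕ ipad = 38 36 36.  K' ⊕ opad = 52 5c 5c.
Inner input = (K'⊕ipad) ∥ m = 38 36 36 ∥ 77.
Inner hash: sum = 56+54+54+119 = 283 → 01 1b.
Outer input = (K'⊕opad) ∥ inner = 52 5c 5c ∥ 01 1b.
Outer hash (tag): sum = 82+92+92+1+27 = 294 → 01 26.

0126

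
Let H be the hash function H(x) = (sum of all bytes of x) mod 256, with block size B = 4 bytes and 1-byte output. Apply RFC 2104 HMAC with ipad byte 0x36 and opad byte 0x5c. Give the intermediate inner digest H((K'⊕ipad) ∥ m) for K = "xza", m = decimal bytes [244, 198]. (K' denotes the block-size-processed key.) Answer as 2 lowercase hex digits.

e1

Key "xza" = 78 7a 61 is 3 bytes ≤ B = 4; zero-pad to 4 bytes: K' = 78 7a 61 00.
K' ⊕ ipad = 4e 4c 57 36.
Inner input = 4e 4c 57 36 ∥ f4 c6.
Inner hash: sum = 78+76+87+54+244+198 = 737; mod 256 = 225 → e1.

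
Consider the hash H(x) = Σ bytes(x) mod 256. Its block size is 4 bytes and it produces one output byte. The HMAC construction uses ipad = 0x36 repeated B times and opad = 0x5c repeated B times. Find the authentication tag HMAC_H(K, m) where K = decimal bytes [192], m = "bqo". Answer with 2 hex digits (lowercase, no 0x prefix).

Key decimal bytes [192] = c0 is 1 byte ≤ B = 4; zero-pad to 4 bytes: K' = c0 00 00 00.
K' ⊕ ipad = f6 36 36 36.  K' ⊕ opad = 9c 5c 5c 5c.
Inner input = (K'⊕ipad) ∥ m = f6 36 36 36 ∥ 62 71 6f.
Inner hash: sum = 246+54+54+54+98+113+111 = 730; mod 256 = 218 → da.
Outer input = (K'⊕opad) ∥ inner = 9c 5c 5c 5c ∥ da.
Outer hash (tag): sum = 156+92+92+92+218 = 650; mod 256 = 138 → 8a.

8a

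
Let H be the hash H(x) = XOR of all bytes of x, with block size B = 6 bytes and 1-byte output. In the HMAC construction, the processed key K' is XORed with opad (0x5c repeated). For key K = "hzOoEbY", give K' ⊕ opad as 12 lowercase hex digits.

105c5c5c5c5c

Key "hzOoEbY" = 68 7a 4f 6f 45 62 59 is 7 bytes > B = 6, so hash it first: H(key) = 4c, then zero-pad to 6 bytes: K' = 4c 00 00 00 00 00.
XOR each byte with 0x5c: 4c⊕5c=10, 00⊕5c=5c, 00⊕5c=5c, 00⊕5c=5c, 00⊕5c=5c, 00⊕5c=5c.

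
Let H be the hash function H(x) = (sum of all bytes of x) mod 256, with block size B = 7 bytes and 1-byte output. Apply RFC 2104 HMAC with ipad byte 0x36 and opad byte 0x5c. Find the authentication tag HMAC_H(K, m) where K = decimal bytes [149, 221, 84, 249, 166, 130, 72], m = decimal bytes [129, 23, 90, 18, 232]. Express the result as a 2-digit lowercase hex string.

Key decimal bytes [149, 221, 84, 249, 166, 130, 72] = 95 dd 54 f9 a6 82 48 is exactly B = 7 bytes: K' = 95 dd 54 f9 a6 82 48.
K' ⊕ ipad = a3 eb 62 cf 90 b4 7e.  K' ⊕ opad = c9 81 08 a5 fa de 14.
Inner input = (K'⊕ipad) ∥ m = a3 eb 62 cf 90 b4 7e ∥ 81 17 5a 12 e8.
Inner hash: sum = 163+235+98+207+144+180+126+129+23+90+18+232 = 1645; mod 256 = 109 → 6d.
Outer input = (K'⊕opad) ∥ inner = c9 81 08 a5 fa de 14 ∥ 6d.
Outer hash (tag): sum = 201+129+8+165+250+222+20+109 = 1104; mod 256 = 80 → 50.

50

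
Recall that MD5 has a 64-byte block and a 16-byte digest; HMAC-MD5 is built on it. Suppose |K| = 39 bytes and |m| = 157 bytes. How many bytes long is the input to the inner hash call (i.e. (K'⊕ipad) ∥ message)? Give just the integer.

Key is 39 ≤ 64 bytes, zero-padded: |K'| = 64.
Inner input = (K'⊕ipad) ∥ m → 64 + 157 = 221 bytes.

221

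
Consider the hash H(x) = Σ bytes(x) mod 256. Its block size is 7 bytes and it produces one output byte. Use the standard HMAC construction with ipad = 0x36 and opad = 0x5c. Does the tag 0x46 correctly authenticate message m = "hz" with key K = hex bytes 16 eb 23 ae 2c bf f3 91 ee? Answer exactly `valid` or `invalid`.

invalid

Key hex bytes 16 eb 23 ae 2c bf f3 91 ee is 9 bytes > B = 7, so hash it first: H(key) = 2f, then zero-pad to 7 bytes: K' = 2f 00 00 00 00 00 00.
K' ⊕ ipad = 19 36 36 36 36 36 36; K' ⊕ opad = 73 5c 5c 5c 5c 5c 5c.
Inner hash: sum = 25+54+54+54+54+54+54+104+122 = 575; mod 256 = 63 → 3f.
Outer hash (recomputed tag): sum = 115+92+92+92+92+92+92+63 = 730; mod 256 = 218 → da.
Recomputed tag = da; claimed = 46 → mismatch.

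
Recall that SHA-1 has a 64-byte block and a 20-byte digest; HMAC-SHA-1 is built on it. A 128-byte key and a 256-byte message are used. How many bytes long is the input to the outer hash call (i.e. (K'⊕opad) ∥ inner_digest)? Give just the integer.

Key is 128 > 64 bytes, so it is hashed to 20 bytes then zero-padded to 64: |K'| = 64.
Outer input = (K'⊕opad) ∥ H(inner) → 64 + 20 = 84 bytes.

84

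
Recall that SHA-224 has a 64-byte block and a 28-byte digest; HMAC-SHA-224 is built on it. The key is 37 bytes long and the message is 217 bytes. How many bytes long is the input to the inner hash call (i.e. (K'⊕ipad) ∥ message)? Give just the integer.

Key is 37 ≤ 64 bytes, zero-padded: |K'| = 64.
Inner input = (K'⊕ipad) ∥ m → 64 + 217 = 281 bytes.

281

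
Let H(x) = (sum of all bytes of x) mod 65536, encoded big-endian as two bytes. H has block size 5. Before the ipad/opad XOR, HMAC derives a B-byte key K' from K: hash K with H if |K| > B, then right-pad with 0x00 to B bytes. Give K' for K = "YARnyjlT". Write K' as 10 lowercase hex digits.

02fd000000

|K| = 8 > B = 5, so first hash the key.
H(K): sum = 89+65+82+110+121+106+108+84 = 765 → 02 fd.
Zero-pad H(K) = 02 fd to 5 bytes: K' = 02 fd 00 00 00.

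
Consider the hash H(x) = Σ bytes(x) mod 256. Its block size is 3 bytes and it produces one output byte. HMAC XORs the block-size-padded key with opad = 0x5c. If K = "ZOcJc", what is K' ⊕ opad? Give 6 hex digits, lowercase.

Key "ZOcJc" = 5a 4f 63 4a 63 is 5 bytes > B = 3, so hash it first: H(key) = b9, then zero-pad to 3 bytes: K' = b9 00 00.
XOR each byte with 0x5c: b9⊕5c=e5, 00⊕5c=5c, 00⊕5c=5c.

e55c5c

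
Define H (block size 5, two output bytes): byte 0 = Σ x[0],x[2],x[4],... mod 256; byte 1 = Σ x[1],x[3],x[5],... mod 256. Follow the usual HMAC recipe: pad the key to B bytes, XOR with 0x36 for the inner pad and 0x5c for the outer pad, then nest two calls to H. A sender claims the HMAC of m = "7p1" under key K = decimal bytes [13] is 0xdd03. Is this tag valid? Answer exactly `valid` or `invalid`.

Key decimal bytes [13] = 0d is 1 byte ≤ B = 5; zero-pad to 5 bytes: K' = 0d 00 00 00 00.
K' ⊕ ipad = 3b 36 36 36 36; K' ⊕ opad = 51 5c 5c 5c 5c.
Inner hash: even-index sum = 279 mod 256 = 23; odd-index sum = 212 mod 256 = 212 → 17 d4.
Outer hash (recomputed tag): even-index sum = 477 mod 256 = 221; odd-index sum = 207 mod 256 = 207 → dd cf.
Recomputed tag = ddcf; claimed = dd03 → mismatch.

invalid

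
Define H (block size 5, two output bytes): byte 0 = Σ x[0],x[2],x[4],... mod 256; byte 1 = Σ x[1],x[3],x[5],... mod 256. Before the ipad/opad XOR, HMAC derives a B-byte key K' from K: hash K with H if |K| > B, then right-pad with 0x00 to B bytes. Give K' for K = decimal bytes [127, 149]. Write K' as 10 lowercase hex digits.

7f95000000

Key decimal bytes [127, 149] = 7f 95 is 2 bytes ≤ B = 5; zero-pad to 5 bytes: K' = 7f 95 00 00 00.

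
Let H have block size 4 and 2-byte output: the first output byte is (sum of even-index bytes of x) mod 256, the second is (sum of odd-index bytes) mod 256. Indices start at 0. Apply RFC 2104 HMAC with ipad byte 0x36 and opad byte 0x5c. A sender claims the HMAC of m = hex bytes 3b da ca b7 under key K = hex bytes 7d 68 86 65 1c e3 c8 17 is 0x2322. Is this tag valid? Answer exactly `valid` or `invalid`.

Key hex bytes 7d 68 86 65 1c e3 c8 17 is 8 bytes > B = 4, so hash it first: H(key) = e7 c7, then zero-pad to 4 bytes: K' = e7 c7 00 00.
K' ⊕ ipad = d1 f1 36 36; K' ⊕ opad = bb 9b 5c 5c.
Inner hash: even-index sum = 524 mod 256 = 12; odd-index sum = 696 mod 256 = 184 → 0c b8.
Outer hash (recomputed tag): even-index sum = 291 mod 256 = 35; odd-index sum = 431 mod 256 = 175 → 23 af.
Recomputed tag = 23af; claimed = 2322 → mismatch.

invalid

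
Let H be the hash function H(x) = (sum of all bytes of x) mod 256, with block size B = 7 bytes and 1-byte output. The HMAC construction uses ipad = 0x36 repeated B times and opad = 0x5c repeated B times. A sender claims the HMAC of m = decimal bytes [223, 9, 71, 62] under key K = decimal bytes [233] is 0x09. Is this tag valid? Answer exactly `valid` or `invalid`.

invalid

Key decimal bytes [233] = e9 is 1 byte ≤ B = 7; zero-pad to 7 bytes: K' = e9 00 00 00 00 00 00.
K' ⊕ ipad = df 36 36 36 36 36 36; K' ⊕ opad = b5 5c 5c 5c 5c 5c 5c.
Inner hash: sum = 223+54+54+54+54+54+54+223+9+71+62 = 912; mod 256 = 144 → 90.
Outer hash (recomputed tag): sum = 181+92+92+92+92+92+92+144 = 877; mod 256 = 109 → 6d.
Recomputed tag = 6d; claimed = 09 → mismatch.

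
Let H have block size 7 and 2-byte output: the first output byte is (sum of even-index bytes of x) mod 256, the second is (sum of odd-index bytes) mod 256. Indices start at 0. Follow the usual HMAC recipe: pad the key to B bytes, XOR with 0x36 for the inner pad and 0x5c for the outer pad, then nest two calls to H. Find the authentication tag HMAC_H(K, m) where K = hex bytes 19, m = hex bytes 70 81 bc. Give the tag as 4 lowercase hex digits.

Key hex bytes 19 is 1 byte ≤ B = 7; zero-pad to 7 bytes: K' = 19 00 00 00 00 00 00.
K' ⊕ ipad = 2f 36 36 36 36 36 36.  K' ⊕ opad = 45 5c 5c 5c 5c 5c 5c.
Inner input = (K'⊕ipad) ∥ m = 2f 36 36 36 36 36 36 ∥ 70 81 bc.
Inner hash: even-index sum = 338 mod 256 = 82; odd-index sum = 462 mod 256 = 206 → 52 ce.
Outer input = (K'⊕opad) ∥ inner = 45 5c 5c 5c 5c 5c 5c ∥ 52 ce.
Outer hash (tag): even-index sum = 551 mod 256 = 39; odd-index sum = 358 mod 256 = 102 → 27 66.

2766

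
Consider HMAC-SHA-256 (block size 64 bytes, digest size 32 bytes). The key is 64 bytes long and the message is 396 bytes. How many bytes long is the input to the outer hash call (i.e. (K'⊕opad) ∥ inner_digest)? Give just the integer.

96

Key is 64 ≤ 64 bytes, zero-padded: |K'| = 64.
Outer input = (K'⊕opad) ∥ H(inner) → 64 + 32 = 96 bytes.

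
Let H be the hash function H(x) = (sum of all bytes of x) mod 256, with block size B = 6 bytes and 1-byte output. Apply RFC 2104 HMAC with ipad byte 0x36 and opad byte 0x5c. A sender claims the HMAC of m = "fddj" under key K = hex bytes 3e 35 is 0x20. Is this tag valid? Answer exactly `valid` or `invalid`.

Key hex bytes 3e 35 is 2 bytes ≤ B = 6; zero-pad to 6 bytes: K' = 3e 35 00 00 00 00.
K' ⊕ ipad = 08 03 36 36 36 36; K' ⊕ opad = 62 69 5c 5c 5c 5c.
Inner hash: sum = 8+3+54+54+54+54+102+100+100+106 = 635; mod 256 = 123 → 7b.
Outer hash (recomputed tag): sum = 98+105+92+92+92+92+123 = 694; mod 256 = 182 → b6.
Recomputed tag = b6; claimed = 20 → mismatch.

invalid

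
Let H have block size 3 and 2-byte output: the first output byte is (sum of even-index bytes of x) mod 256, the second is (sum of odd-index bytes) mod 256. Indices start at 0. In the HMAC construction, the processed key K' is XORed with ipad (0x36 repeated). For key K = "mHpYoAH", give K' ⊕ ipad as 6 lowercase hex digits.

Key "mHpYoAH" = 6d 48 70 59 6f 41 48 is 7 bytes > B = 3, so hash it first: H(key) = 94 e2, then zero-pad to 3 bytes: K' = 94 e2 00.
XOR each byte with 0x36: 94⊕36=a2, e2⊕36=d4, 00⊕36=36.

a2d436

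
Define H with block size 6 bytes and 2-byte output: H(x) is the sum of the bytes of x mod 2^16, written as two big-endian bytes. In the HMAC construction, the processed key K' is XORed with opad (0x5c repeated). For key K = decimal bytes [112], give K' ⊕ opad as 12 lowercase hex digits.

Key decimal bytes [112] = 70 is 1 byte ≤ B = 6; zero-pad to 6 bytes: K' = 70 00 00 00 00 00.
XOR each byte with 0x5c: 70⊕5c=2c, 00⊕5c=5c, 00⊕5c=5c, 00⊕5c=5c, 00⊕5c=5c, 00⊕5c=5c.

2c5c5c5c5c5c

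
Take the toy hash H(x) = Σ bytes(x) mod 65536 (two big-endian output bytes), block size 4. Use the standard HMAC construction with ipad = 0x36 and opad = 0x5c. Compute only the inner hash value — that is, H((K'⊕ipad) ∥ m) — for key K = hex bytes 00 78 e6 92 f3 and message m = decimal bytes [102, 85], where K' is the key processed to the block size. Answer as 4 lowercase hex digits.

Key hex bytes 00 78 e6 92 f3 is 5 bytes > B = 4, so hash it first: H(key) = 02 e3, then zero-pad to 4 bytes: K' = 02 e3 00 00.
K' ⊕ ipad = 34 d5 36 36.
Inner input = 34 d5 36 36 ∥ 66 55.
Inner hash: sum = 52+213+54+54+102+85 = 560 → 02 30.

0230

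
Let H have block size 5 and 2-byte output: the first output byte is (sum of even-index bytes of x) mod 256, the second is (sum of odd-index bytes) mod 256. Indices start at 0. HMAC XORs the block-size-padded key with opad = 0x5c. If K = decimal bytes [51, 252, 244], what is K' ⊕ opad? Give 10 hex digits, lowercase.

Key decimal bytes [51, 252, 244] = 33 fc f4 is 3 bytes ≤ B = 5; zero-pad to 5 bytes: K' = 33 fc f4 00 00.
XOR each byte with 0x5c: 33⊕5c=6f, fc⊕5c=a0, f4⊕5c=a8, 00⊕5c=5c, 00⊕5c=5c.

6fa0a85c5c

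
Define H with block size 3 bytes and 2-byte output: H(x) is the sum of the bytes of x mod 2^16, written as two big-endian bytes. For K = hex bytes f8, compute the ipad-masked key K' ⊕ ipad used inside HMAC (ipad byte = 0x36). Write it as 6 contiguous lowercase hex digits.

Key hex bytes f8 is 1 byte ≤ B = 3; zero-pad to 3 bytes: K' = f8 00 00.
XOR each byte with 0x36: f8⊕36=ce, 00⊕36=36, 00⊕36=36.

ce3636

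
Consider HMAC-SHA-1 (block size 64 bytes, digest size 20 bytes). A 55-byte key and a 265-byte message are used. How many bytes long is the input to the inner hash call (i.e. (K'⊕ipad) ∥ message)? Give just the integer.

Key is 55 ≤ 64 bytes, zero-padded: |K'| = 64.
Inner input = (K'⊕ipad) ∥ m → 64 + 265 = 329 bytes.

329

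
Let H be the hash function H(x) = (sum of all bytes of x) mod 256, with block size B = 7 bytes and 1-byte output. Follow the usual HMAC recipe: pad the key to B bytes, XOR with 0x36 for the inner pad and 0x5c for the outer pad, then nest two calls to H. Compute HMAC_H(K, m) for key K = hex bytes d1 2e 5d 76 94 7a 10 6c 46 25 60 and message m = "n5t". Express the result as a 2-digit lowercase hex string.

Key hex bytes d1 2e 5d 76 94 7a 10 6c 46 25 60 is 11 bytes > B = 7, so hash it first: H(key) = 27, then zero-pad to 7 bytes: K' = 27 00 00 00 00 00 00.
K' ⊕ ipad = 11 36 36 36 36 36 36.  K' ⊕ opad = 7b 5c 5c 5c 5c 5c 5c.
Inner input = (K'⊕ipad) ∥ m = 11 36 36 36 36 36 36 ∥ 6e 35 74.
Inner hash: sum = 17+54+54+54+54+54+54+110+53+116 = 620; mod 256 = 108 → 6c.
Outer input = (K'⊕opad) ∥ inner = 7b 5c 5c 5c 5c 5c 5c ∥ 6c.
Outer hash (tag): sum = 123+92+92+92+92+92+92+108 = 783; mod 256 = 15 → 0f.

0f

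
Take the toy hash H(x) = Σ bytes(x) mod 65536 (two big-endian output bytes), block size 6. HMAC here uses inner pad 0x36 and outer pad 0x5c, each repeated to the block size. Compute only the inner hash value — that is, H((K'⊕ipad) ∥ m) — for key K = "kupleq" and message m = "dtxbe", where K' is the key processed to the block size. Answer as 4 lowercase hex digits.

03f1

Key "kupleq" = 6b 75 70 6c 65 71 is exactly B = 6 bytes: K' = 6b 75 70 6c 65 71.
K' ⊕ ipad = 5d 43 46 5a 53 47.
Inner input = 5d 43 46 5a 53 47 ∥ 64 74 78 62 65.
Inner hash: sum = 93+67+70+90+83+71+100+116+120+98+101 = 1009 → 03 f1.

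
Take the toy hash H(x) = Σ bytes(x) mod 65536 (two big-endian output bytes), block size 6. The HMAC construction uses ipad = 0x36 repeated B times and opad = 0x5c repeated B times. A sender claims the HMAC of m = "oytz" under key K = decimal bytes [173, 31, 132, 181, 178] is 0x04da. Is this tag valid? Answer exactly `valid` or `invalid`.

invalid

Key decimal bytes [173, 31, 132, 181, 178] = ad 1f 84 b5 b2 is 5 bytes ≤ B = 6; zero-pad to 6 bytes: K' = ad 1f 84 b5 b2 00.
K' ⊕ ipad = 9b 29 b2 83 84 36; K' ⊕ opad = f1 43 d8 e9 ee 5c.
Inner hash: sum = 155+41+178+131+132+54+111+121+116+122 = 1161 → 04 89.
Outer hash (recomputed tag): sum = 241+67+216+233+238+92+4+137 = 1228 → 04 cc.
Recomputed tag = 04cc; claimed = 04da → mismatch.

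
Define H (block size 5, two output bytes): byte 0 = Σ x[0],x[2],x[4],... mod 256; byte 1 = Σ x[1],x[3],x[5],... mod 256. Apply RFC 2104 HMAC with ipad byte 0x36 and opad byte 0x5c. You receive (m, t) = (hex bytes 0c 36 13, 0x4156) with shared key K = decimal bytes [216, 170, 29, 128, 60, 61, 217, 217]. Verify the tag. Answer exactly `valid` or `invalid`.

invalid

Key decimal bytes [216, 170, 29, 128, 60, 61, 217, 217] = d8 aa 1d 80 3c 3d d9 d9 is 8 bytes > B = 5, so hash it first: H(key) = 0a 40, then zero-pad to 5 bytes: K' = 0a 40 00 00 00.
K' ⊕ ipad = 3c 76 36 36 36; K' ⊕ opad = 56 1c 5c 5c 5c.
Inner hash: even-index sum = 222 mod 256 = 222; odd-index sum = 203 mod 256 = 203 → de cb.
Outer hash (recomputed tag): even-index sum = 473 mod 256 = 217; odd-index sum = 342 mod 256 = 86 → d9 56.
Recomputed tag = d956; claimed = 4156 → mismatch.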